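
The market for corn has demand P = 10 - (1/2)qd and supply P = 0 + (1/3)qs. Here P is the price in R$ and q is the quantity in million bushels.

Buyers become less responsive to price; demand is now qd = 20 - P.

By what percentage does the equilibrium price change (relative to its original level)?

+25

Before the shock: 20 - 2P = 3P ⇒ 20 = 5P ⇒ P = 4, q = 12.
The shock moves the curves to qd = 20 - P and qs = 3P.
Setting them equal: 20 - P = 3P → 20 = 4P, so P = 5 and q = 15.
%ΔP = (5 − 4) / 4 × 100 = +25%.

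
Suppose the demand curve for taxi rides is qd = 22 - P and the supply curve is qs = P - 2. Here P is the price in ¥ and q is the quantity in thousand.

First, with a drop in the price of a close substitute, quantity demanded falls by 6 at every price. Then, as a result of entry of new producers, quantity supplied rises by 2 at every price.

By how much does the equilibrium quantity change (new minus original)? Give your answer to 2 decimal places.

Original equilibrium: 22 - P = P - 2 gives 24 = 2P, so P = 12 and q = 10.
With the change applied: demand qd = 16 - P, supply qs = P.
Clearing the new market: 16 - P = P, so P = 8 and q = 8.
Δq = 8 − 10 = -2.00.

-2.00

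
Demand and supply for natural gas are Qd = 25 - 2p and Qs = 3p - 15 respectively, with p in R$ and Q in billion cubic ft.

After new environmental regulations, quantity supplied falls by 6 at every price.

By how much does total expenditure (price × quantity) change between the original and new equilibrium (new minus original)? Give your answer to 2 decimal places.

Original equilibrium: 25 - 2p = 3p - 15 gives 40 = 5p, so p = 8 and Q = 9.
The shock moves the curves to Qd = 25 - 2p and Qs = 3p - 21.
New equilibrium: 25 - 2p = 3p - 21 ⇒ 46 = 5p ⇒ p = 9.2, Q = 6.6.
Expenditure moves from 8×9 = 72 to 9.2×6.6 = 60.72; change = -11.28.

-11.28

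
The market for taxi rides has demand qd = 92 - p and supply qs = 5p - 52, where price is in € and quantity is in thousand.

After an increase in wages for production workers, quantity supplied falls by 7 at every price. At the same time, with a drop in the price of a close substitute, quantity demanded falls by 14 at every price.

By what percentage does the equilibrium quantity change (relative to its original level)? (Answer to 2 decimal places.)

Solve the original market: 92 - p = 5p - 52, hence p = 24 and q = 68.
The shock moves the curves to qd = 78 - p and qs = 5p - 59.
Setting them equal: 78 - p = 5p - 59 → 137 = 6p, so p = 137/6 ≈ 22.8333 and q = 331/6 ≈ 55.1667.
%Δq = (55.1667 − 68) / 68 × 100 = -18.87%.

-18.87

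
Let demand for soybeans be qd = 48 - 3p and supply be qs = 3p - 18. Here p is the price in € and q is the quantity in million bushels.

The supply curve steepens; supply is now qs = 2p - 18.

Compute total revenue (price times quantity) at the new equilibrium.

110.88

Initially, 48 - 3p = 3p - 18, so 66 = 6p and p = 11, q = 15.
The shock moves the curves to qd = 48 - 3p and qs = 2p - 18.
Clearing the new market: 48 - 3p = 2p - 18, so p = 13.2 and q = 8.4.
New expenditure = 13.2 × 8.4 = 110.88.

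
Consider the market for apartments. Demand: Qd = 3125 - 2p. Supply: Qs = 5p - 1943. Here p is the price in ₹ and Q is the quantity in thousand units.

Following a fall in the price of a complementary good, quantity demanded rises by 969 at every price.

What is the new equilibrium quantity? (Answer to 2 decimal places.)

Original equilibrium: 3125 - 2p = 5p - 1943 gives 5068 = 7p, so p = 724 and Q = 1677.
With the change applied: demand Qd = 4094 - 2p, supply Qs = 5p - 1943.
New equilibrium: 4094 - 2p = 5p - 1943 ⇒ 6037 = 7p ⇒ p = 6037/7 ≈ 862.4286, Q = 16584/7 ≈ 2369.1429.

2369.14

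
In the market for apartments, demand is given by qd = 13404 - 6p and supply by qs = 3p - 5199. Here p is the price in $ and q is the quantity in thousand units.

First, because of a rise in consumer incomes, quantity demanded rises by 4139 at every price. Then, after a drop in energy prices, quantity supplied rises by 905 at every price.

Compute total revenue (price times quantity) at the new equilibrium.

7242605

Before the shock: 13404 - 6p = 3p - 5199 ⇒ 18603 = 9p ⇒ p = 2067, q = 1002.
The shock moves the curves to qd = 17543 - 6p and qs = 3p - 4294.
Setting them equal: 17543 - 6p = 3p - 4294 → 21837 = 9p, so p = 7279/3 ≈ 2426.3333 and q = 2985.
New expenditure = 2426.3333 × 2985 = 7242605.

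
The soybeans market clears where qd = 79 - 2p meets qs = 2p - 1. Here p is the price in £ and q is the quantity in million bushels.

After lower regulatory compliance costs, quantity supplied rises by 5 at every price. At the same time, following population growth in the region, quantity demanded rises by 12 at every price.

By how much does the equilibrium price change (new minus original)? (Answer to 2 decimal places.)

+1.75

Original equilibrium: 79 - 2p = 2p - 1 gives 80 = 4p, so p = 20 and q = 39.
After the shift, demand is qd = 91 - 2p and supply is qs = 2p + 4.
Equate the new curves: 91 - 2p = 2p + 4, giving 87 = 4p, p = 21.75, q = 47.5.
Δp = 21.75 − 20 = +1.75.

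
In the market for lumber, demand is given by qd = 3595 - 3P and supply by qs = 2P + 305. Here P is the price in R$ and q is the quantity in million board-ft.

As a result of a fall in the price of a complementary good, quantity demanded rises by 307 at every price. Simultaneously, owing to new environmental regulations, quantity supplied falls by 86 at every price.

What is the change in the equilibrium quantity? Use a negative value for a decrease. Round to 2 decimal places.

+71.20

Original equilibrium: 3595 - 3P = 2P + 305 gives 3290 = 5P, so P = 658 and q = 1621.
The shock moves the curves to qd = 3902 - 3P and qs = 2P + 219.
New equilibrium: 3902 - 3P = 2P + 219 ⇒ 3683 = 5P ⇒ P = 736.6, q = 1692.2.
Δq = 1692.2 − 1621 = +71.20.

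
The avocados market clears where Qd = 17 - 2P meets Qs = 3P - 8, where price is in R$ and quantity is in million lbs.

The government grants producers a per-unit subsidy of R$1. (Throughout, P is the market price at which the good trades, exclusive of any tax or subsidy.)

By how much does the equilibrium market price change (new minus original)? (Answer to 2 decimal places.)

-0.60

Initially, 17 - 2P = 3P - 8, so 25 = 5P and P = 5, Q = 7.
Since sellers receive the price plus the subsidy, the effective supply curve becomes Qs = 3P - 5.
Equate the new curves: 17 - 2P = 3P - 5, giving 22 = 5P, P = 4.4, Q = 8.2.
ΔP = 4.4 − 5 = -0.60.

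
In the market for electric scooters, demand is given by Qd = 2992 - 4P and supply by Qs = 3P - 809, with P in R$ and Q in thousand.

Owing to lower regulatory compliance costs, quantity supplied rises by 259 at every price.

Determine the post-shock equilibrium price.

Original equilibrium: 2992 - 4P = 3P - 809 gives 3801 = 7P, so P = 543 and Q = 820.
After the shift, demand is Qd = 2992 - 4P and supply is Qs = 3P - 550.
Clearing the new market: 2992 - 4P = 3P - 550, so P = 506 and Q = 968.

506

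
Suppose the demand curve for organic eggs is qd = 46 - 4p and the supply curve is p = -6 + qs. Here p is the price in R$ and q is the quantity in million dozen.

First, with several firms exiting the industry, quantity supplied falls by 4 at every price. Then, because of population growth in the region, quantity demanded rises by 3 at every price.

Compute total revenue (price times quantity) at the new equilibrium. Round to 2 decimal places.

107.16

Initially, 46 - 4p = p + 6, so 40 = 5p and p = 8, q = 14.
The new curves are qd = 49 - 4p (demand) and qs = p + 2 (supply).
Equate the new curves: 49 - 4p = p + 2, giving 47 = 5p, p = 9.4, q = 11.4.
New expenditure = 9.4 × 11.4 = 107.16.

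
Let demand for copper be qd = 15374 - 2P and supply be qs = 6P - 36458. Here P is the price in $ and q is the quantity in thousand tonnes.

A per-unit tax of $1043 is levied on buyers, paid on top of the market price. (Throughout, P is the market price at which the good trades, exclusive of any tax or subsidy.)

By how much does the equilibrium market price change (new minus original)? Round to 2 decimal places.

Original equilibrium: 15374 - 2P = 6P - 36458 gives 51832 = 8P, so P = 6479 and q = 2416.
Since buyers pay the price plus the tax, the effective demand curve becomes qd = 13288 - 2P.
Equate the new curves: 13288 - 2P = 6P - 36458, giving 49746 = 8P, P = 6218.25, q = 851.5.
ΔP = 6218.25 − 6479 = -260.75.

-260.75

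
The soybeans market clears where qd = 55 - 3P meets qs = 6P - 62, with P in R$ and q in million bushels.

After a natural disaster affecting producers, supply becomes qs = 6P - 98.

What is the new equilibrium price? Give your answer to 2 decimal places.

Original equilibrium: 55 - 3P = 6P - 62 gives 117 = 9P, so P = 13 and q = 16.
After the shift, demand is qd = 55 - 3P and supply is qs = 6P - 98.
Equate the new curves: 55 - 3P = 6P - 98, giving 153 = 9P, P = 17, q = 4.

17.00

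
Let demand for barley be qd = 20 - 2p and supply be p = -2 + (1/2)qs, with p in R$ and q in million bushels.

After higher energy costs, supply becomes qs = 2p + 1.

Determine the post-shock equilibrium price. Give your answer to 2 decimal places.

Solve the original market: 20 - 2p = 2p + 4, hence p = 4 and q = 12.
With the change applied: demand qd = 20 - 2p, supply qs = 2p + 1.
Equate the new curves: 20 - 2p = 2p + 1, giving 19 = 4p, p = 4.75, q = 10.5.

4.75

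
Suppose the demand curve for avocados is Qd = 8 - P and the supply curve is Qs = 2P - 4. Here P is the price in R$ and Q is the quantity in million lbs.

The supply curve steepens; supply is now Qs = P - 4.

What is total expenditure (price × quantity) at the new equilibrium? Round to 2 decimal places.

12.00

Original equilibrium: 8 - P = 2P - 4 gives 12 = 3P, so P = 4 and Q = 4.
The new curves are Qd = 8 - P (demand) and Qs = P - 4 (supply).
Clearing the new market: 8 - P = P - 4, so P = 6 and Q = 2.
New expenditure = 6 × 2 = 12.00.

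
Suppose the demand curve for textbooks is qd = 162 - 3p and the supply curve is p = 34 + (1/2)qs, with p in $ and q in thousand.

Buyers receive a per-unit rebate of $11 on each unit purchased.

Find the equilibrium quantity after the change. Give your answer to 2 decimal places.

Original equilibrium: 162 - 3p = 2p - 68 gives 230 = 5p, so p = 46 and q = 24.
Since buyers' out-of-pocket price is the market price minus the rebate, the effective demand curve becomes qd = 195 - 3p.
Setting them equal: 195 - 3p = 2p - 68 → 263 = 5p, so p = 52.6 and q = 37.2.

37.20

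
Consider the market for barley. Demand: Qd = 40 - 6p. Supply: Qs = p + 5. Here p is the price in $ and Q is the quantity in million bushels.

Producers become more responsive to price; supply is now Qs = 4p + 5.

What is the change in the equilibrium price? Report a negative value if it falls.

Original equilibrium: 40 - 6p = p + 5 gives 35 = 7p, so p = 5 and Q = 10.
After the shift, demand is Qd = 40 - 6p and supply is Qs = 4p + 5.
Equate the new curves: 40 - 6p = 4p + 5, giving 35 = 10p, p = 3.5, Q = 19.
Δp = 3.5 − 5 = -1.5.

-1.5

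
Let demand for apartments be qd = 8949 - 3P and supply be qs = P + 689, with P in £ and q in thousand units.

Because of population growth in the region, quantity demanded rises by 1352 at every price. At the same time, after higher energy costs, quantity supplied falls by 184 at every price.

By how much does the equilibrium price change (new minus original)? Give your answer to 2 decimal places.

Solve the original market: 8949 - 3P = P + 689, hence P = 2065 and q = 2754.
After the shift, demand is qd = 10301 - 3P and supply is qs = P + 505.
New equilibrium: 10301 - 3P = P + 505 ⇒ 9796 = 4P ⇒ P = 2449, q = 2954.
ΔP = 2449 − 2065 = +384.00.

+384.00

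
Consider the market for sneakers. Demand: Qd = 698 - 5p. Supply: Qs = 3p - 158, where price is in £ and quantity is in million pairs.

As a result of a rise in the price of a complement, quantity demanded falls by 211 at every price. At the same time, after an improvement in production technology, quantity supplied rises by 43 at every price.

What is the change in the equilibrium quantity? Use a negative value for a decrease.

Original equilibrium: 698 - 5p = 3p - 158 gives 856 = 8p, so p = 107 and Q = 163.
The shock moves the curves to Qd = 487 - 5p and Qs = 3p - 115.
Equate the new curves: 487 - 5p = 3p - 115, giving 602 = 8p, p = 75.25, Q = 110.75.
ΔQ = 110.75 − 163 = -52.25.

-52.25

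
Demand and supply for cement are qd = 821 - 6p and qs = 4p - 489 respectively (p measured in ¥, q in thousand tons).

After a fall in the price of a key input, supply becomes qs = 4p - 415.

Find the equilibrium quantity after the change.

79.4

Original equilibrium: 821 - 6p = 4p - 489 gives 1310 = 10p, so p = 131 and q = 35.
The shock moves the curves to qd = 821 - 6p and qs = 4p - 415.
Equate the new curves: 821 - 6p = 4p - 415, giving 1236 = 10p, p = 123.6, q = 79.4.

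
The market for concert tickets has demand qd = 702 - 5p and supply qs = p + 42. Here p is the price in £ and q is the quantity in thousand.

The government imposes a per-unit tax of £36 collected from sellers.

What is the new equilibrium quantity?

122

Original equilibrium: 702 - 5p = p + 42 gives 660 = 6p, so p = 110 and q = 152.
Since sellers keep the price net of the tax, the effective supply curve becomes qs = p + 6.
New equilibrium: 702 - 5p = p + 6 ⇒ 696 = 6p ⇒ p = 116, q = 122.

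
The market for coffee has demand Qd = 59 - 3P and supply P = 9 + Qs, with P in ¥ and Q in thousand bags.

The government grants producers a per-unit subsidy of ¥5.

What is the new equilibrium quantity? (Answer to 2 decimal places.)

11.75

Before the shock: 59 - 3P = P - 9 ⇒ 68 = 4P ⇒ P = 17, Q = 8.
Since sellers receive the price plus the subsidy, the effective supply curve becomes Qs = P - 4.
Equate the new curves: 59 - 3P = P - 4, giving 63 = 4P, P = 15.75, Q = 11.75.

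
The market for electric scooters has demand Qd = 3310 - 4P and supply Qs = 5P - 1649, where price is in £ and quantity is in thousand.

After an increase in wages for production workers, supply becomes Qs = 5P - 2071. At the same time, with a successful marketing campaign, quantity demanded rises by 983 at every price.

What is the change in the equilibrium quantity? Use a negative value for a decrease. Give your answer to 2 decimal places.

+358.56

Original equilibrium: 3310 - 4P = 5P - 1649 gives 4959 = 9P, so P = 551 and Q = 1106.
After the shift, demand is Qd = 4293 - 4P and supply is Qs = 5P - 2071.
Setting them equal: 4293 - 4P = 5P - 2071 → 6364 = 9P, so P = 6364/9 ≈ 707.1111 and Q = 13181/9 ≈ 1464.5556.
ΔQ = 1464.5556 − 1106 = +358.56.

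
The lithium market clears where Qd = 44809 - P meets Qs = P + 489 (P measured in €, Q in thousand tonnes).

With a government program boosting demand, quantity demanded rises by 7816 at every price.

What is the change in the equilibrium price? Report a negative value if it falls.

Initially, 44809 - P = P + 489, so 44320 = 2P and P = 22160, Q = 22649.
The new curves are Qd = 52625 - P (demand) and Qs = P + 489 (supply).
Equate the new curves: 52625 - P = P + 489, giving 52136 = 2P, P = 26068, Q = 26557.
ΔP = 26068 − 22160 = +3908.

+3908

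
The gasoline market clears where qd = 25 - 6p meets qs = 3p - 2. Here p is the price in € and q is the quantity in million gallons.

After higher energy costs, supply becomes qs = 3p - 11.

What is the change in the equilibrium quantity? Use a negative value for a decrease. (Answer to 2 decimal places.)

Initially, 25 - 6p = 3p - 2, so 27 = 9p and p = 3, q = 7.
The new curves are qd = 25 - 6p (demand) and qs = 3p - 11 (supply).
Setting them equal: 25 - 6p = 3p - 11 → 36 = 9p, so p = 4 and q = 1.
Δq = 1 − 7 = -6.00.

-6.00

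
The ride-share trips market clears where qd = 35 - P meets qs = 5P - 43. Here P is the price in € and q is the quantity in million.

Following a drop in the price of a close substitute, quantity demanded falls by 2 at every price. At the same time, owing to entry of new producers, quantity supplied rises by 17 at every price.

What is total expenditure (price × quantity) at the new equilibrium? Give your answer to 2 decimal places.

227.81

Solve the original market: 35 - P = 5P - 43, hence P = 13 and q = 22.
After the shift, demand is qd = 33 - P and supply is qs = 5P - 26.
New equilibrium: 33 - P = 5P - 26 ⇒ 59 = 6P ⇒ P = 59/6 ≈ 9.8333, q = 139/6 ≈ 23.1667.
New expenditure = 9.8333 × 23.1667 = 227.81.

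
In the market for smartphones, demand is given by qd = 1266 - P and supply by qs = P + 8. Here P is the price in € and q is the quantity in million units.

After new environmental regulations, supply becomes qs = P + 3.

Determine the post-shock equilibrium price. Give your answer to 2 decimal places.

Before the shock: 1266 - P = P + 8 ⇒ 1258 = 2P ⇒ P = 629, q = 637.
After the shift, demand is qd = 1266 - P and supply is qs = P + 3.
Equate the new curves: 1266 - P = P + 3, giving 1263 = 2P, P = 631.5, q = 634.5.

631.50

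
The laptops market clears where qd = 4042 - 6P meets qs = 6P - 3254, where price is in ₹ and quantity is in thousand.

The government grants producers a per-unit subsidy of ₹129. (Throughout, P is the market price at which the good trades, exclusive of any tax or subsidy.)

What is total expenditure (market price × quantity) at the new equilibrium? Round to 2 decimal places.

424473.50

Original equilibrium: 4042 - 6P = 6P - 3254 gives 7296 = 12P, so P = 608 and q = 394.
Since sellers receive the price plus the subsidy, the effective supply curve becomes qs = 6P - 2480.
Setting them equal: 4042 - 6P = 6P - 2480 → 6522 = 12P, so P = 543.5 and q = 781.
New expenditure = 543.5 × 781 = 424473.50.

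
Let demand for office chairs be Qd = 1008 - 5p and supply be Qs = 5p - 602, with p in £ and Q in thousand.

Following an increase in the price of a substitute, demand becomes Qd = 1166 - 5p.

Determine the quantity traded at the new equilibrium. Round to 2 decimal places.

282.00

Initially, 1008 - 5p = 5p - 602, so 1610 = 10p and p = 161, Q = 203.
With the change applied: demand Qd = 1166 - 5p, supply Qs = 5p - 602.
Setting them equal: 1166 - 5p = 5p - 602 → 1768 = 10p, so p = 176.8 and Q = 282.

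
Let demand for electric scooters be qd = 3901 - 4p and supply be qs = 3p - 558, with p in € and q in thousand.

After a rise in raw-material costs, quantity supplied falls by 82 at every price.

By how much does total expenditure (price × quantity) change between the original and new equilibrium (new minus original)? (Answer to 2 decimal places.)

-14547.47

Solve the original market: 3901 - 4p = 3p - 558, hence p = 637 and q = 1353.
The shock moves the curves to qd = 3901 - 4p and qs = 3p - 640.
New equilibrium: 3901 - 4p = 3p - 640 ⇒ 4541 = 7p ⇒ p = 4541/7 ≈ 648.7143, q = 9143/7 ≈ 1306.1429.
Expenditure moves from 637×1353 = 861861 to 648.7143×1306.1429 = 847313.5306; change = -14547.47.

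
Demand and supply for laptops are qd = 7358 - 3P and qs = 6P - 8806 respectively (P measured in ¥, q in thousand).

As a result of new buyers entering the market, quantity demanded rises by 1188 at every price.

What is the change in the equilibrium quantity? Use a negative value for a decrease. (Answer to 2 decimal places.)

Solve the original market: 7358 - 3P = 6P - 8806, hence P = 1796 and q = 1970.
After the shift, demand is qd = 8546 - 3P and supply is qs = 6P - 8806.
Equate the new curves: 8546 - 3P = 6P - 8806, giving 17352 = 9P, P = 1928, q = 2762.
Δq = 2762 − 1970 = +792.00.

+792.00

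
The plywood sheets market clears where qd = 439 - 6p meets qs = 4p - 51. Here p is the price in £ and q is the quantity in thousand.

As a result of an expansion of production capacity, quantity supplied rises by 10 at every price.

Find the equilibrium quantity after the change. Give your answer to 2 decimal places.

151.00

Solve the original market: 439 - 6p = 4p - 51, hence p = 49 and q = 145.
The shock moves the curves to qd = 439 - 6p and qs = 4p - 41.
New equilibrium: 439 - 6p = 4p - 41 ⇒ 480 = 10p ⇒ p = 48, q = 151.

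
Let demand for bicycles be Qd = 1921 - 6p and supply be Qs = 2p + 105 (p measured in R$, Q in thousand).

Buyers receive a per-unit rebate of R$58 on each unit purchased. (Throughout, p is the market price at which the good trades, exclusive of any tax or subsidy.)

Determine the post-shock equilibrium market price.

270.5

Initially, 1921 - 6p = 2p + 105, so 1816 = 8p and p = 227, Q = 559.
Since buyers' out-of-pocket price is the market price minus the rebate, the effective demand curve becomes Qd = 2269 - 6p.
Setting them equal: 2269 - 6p = 2p + 105 → 2164 = 8p, so p = 270.5 and Q = 646.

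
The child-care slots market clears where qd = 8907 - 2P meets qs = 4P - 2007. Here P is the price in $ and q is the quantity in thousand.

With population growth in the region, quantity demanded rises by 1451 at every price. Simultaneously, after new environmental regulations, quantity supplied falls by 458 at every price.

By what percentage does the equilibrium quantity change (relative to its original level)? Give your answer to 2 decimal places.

+15.46

Solve the original market: 8907 - 2P = 4P - 2007, hence P = 1819 and q = 5269.
After the shift, demand is qd = 10358 - 2P and supply is qs = 4P - 2465.
Setting them equal: 10358 - 2P = 4P - 2465 → 12823 = 6P, so P = 12823/6 ≈ 2137.1667 and q = 18251/3 ≈ 6083.6667.
%Δq = (6083.6667 − 5269) / 5269 × 100 = +15.46%.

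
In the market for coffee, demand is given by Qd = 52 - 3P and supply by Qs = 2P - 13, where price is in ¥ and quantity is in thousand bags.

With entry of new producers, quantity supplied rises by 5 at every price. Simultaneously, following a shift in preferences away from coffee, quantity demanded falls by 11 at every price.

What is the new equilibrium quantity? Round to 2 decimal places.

Before the shock: 52 - 3P = 2P - 13 ⇒ 65 = 5P ⇒ P = 13, Q = 13.
With the change applied: demand Qd = 41 - 3P, supply Qs = 2P - 8.
Setting them equal: 41 - 3P = 2P - 8 → 49 = 5P, so P = 9.8 and Q = 11.6.

11.60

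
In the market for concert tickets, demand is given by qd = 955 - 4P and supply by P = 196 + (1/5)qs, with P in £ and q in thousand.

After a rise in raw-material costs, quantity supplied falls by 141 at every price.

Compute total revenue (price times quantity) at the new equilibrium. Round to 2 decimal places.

Before the shock: 955 - 4P = 5P - 980 ⇒ 1935 = 9P ⇒ P = 215, q = 95.
With the change applied: demand qd = 955 - 4P, supply qs = 5P - 1121.
Clearing the new market: 955 - 4P = 5P - 1121, so P = 692/3 ≈ 230.6667 and q = 97/3 ≈ 32.3333.
New expenditure = 230.6667 × 32.3333 = 7458.22.

7458.22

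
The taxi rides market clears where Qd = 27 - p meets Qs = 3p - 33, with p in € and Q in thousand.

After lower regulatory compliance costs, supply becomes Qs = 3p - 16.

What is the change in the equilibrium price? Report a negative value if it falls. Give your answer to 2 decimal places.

Initially, 27 - p = 3p - 33, so 60 = 4p and p = 15, Q = 12.
With the change applied: demand Qd = 27 - p, supply Qs = 3p - 16.
Equate the new curves: 27 - p = 3p - 16, giving 43 = 4p, p = 10.75, Q = 16.25.
Δp = 10.75 − 15 = -4.25.

-4.25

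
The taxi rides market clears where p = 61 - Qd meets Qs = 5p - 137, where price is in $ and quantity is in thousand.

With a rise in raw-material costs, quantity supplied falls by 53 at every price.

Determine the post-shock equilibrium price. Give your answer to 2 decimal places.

41.83

Solve the original market: 61 - p = 5p - 137, hence p = 33 and Q = 28.
The new curves are Qd = 61 - p (demand) and Qs = 5p - 190 (supply).
Setting them equal: 61 - p = 5p - 190 → 251 = 6p, so p = 251/6 ≈ 41.8333 and Q = 115/6 ≈ 19.1667.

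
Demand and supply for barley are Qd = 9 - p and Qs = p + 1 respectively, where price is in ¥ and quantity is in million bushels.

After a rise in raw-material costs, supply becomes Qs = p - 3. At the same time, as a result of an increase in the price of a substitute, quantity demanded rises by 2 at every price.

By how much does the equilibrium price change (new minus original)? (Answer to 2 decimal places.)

+3.00

Original equilibrium: 9 - p = p + 1 gives 8 = 2p, so p = 4 and Q = 5.
The new curves are Qd = 11 - p (demand) and Qs = p - 3 (supply).
Clearing the new market: 11 - p = p - 3, so p = 7 and Q = 4.
Δp = 7 − 4 = +3.00.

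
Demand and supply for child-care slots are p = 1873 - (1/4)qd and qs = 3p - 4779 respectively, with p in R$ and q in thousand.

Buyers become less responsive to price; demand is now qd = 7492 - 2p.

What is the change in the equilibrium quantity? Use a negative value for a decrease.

+2103.6

Before the shock: 7492 - 4p = 3p - 4779 ⇒ 12271 = 7p ⇒ p = 1753, q = 480.
With the change applied: demand qd = 7492 - 2p, supply qs = 3p - 4779.
New equilibrium: 7492 - 2p = 3p - 4779 ⇒ 12271 = 5p ⇒ p = 2454.2, q = 2583.6.
Δq = 2583.6 − 480 = +2103.6.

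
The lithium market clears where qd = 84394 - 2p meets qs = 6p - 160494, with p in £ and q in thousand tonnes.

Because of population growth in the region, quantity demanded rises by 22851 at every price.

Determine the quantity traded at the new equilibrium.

40310.25

Initially, 84394 - 2p = 6p - 160494, so 244888 = 8p and p = 30611, q = 23172.
With the change applied: demand qd = 107245 - 2p, supply qs = 6p - 160494.
New equilibrium: 107245 - 2p = 6p - 160494 ⇒ 267739 = 8p ⇒ p = 33467.375, q = 40310.25.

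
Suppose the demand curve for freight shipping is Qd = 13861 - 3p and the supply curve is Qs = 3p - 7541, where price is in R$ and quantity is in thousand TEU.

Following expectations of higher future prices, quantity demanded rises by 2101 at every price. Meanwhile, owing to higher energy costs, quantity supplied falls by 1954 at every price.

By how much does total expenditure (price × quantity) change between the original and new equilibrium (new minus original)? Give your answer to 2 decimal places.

Original equilibrium: 13861 - 3p = 3p - 7541 gives 21402 = 6p, so p = 3567 and Q = 3160.
After the shift, demand is Qd = 15962 - 3p and supply is Qs = 3p - 9495.
Equate the new curves: 15962 - 3p = 3p - 9495, giving 25457 = 6p, p = 25457/6 ≈ 4242.8333, Q = 3233.5.
Expenditure moves from 3567×3160 = 11271720 to 4242.8333×3233.5 = 13719201.5833; change = +2447481.58.

+2447481.58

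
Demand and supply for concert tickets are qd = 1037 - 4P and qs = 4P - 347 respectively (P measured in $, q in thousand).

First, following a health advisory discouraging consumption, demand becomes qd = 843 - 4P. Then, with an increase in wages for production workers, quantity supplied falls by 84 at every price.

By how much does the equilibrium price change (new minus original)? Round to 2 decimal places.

-13.75

Initially, 1037 - 4P = 4P - 347, so 1384 = 8P and P = 173, q = 345.
The new curves are qd = 843 - 4P (demand) and qs = 4P - 431 (supply).
Clearing the new market: 843 - 4P = 4P - 431, so P = 159.25 and q = 206.
ΔP = 159.25 − 173 = -13.75.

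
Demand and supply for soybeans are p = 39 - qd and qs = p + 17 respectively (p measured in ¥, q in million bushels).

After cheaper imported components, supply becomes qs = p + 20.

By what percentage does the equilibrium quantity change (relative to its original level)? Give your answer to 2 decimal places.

Original equilibrium: 39 - p = p + 17 gives 22 = 2p, so p = 11 and q = 28.
After the shift, demand is qd = 39 - p and supply is qs = p + 20.
Setting them equal: 39 - p = p + 20 → 19 = 2p, so p = 9.5 and q = 29.5.
%Δq = (29.5 − 28) / 28 × 100 = +5.36%.

+5.36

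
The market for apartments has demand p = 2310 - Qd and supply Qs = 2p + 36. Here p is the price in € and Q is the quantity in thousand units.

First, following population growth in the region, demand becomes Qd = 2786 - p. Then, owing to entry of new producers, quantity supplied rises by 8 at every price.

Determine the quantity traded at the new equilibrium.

Original equilibrium: 2310 - p = 2p + 36 gives 2274 = 3p, so p = 758 and Q = 1552.
The shock moves the curves to Qd = 2786 - p and Qs = 2p + 44.
Clearing the new market: 2786 - p = 2p + 44, so p = 914 and Q = 1872.

1872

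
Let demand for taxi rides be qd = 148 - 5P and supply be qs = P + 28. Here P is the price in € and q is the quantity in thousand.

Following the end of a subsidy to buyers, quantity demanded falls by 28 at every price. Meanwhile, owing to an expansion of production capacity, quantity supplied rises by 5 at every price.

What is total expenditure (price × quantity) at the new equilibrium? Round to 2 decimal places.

688.75

Original equilibrium: 148 - 5P = P + 28 gives 120 = 6P, so P = 20 and q = 48.
With the change applied: demand qd = 120 - 5P, supply qs = P + 33.
Equate the new curves: 120 - 5P = P + 33, giving 87 = 6P, P = 14.5, q = 47.5.
New expenditure = 14.5 × 47.5 = 688.75.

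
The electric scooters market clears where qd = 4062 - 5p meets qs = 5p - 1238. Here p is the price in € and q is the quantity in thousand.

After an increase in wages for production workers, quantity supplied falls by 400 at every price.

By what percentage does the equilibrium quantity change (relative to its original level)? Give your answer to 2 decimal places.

Before the shock: 4062 - 5p = 5p - 1238 ⇒ 5300 = 10p ⇒ p = 530, q = 1412.
The new curves are qd = 4062 - 5p (demand) and qs = 5p - 1638 (supply).
Setting them equal: 4062 - 5p = 5p - 1638 → 5700 = 10p, so p = 570 and q = 1212.
%Δq = (1212 − 1412) / 1412 × 100 = -14.16%.

-14.16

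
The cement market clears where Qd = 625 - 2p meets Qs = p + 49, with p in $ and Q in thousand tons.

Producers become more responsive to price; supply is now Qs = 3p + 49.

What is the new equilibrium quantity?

394.6

Original equilibrium: 625 - 2p = p + 49 gives 576 = 3p, so p = 192 and Q = 241.
After the shift, demand is Qd = 625 - 2p and supply is Qs = 3p + 49.
Clearing the new market: 625 - 2p = 3p + 49, so p = 115.2 and Q = 394.6.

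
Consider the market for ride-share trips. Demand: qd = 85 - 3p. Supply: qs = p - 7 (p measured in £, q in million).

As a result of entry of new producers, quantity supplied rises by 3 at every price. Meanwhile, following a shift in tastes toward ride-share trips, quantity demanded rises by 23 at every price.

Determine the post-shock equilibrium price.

28

Solve the original market: 85 - 3p = p - 7, hence p = 23 and q = 16.
After the shift, demand is qd = 108 - 3p and supply is qs = p - 4.
New equilibrium: 108 - 3p = p - 4 ⇒ 112 = 4p ⇒ p = 28, q = 24.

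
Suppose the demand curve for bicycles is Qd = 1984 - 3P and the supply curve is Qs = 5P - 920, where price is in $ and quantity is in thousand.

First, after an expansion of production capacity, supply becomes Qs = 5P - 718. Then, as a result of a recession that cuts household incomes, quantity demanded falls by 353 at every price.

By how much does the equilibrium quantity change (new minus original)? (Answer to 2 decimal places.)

-144.88

Before the shock: 1984 - 3P = 5P - 920 ⇒ 2904 = 8P ⇒ P = 363, Q = 895.
The shock moves the curves to Qd = 1631 - 3P and Qs = 5P - 718.
Equate the new curves: 1631 - 3P = 5P - 718, giving 2349 = 8P, P = 293.625, Q = 750.125.
ΔQ = 750.125 − 895 = -144.88.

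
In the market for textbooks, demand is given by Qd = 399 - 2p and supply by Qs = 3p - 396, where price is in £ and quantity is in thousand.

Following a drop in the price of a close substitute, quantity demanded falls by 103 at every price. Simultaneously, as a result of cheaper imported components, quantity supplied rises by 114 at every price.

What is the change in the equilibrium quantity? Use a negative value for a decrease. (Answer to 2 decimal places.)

Solve the original market: 399 - 2p = 3p - 396, hence p = 159 and Q = 81.
The new curves are Qd = 296 - 2p (demand) and Qs = 3p - 282 (supply).
Clearing the new market: 296 - 2p = 3p - 282, so p = 115.6 and Q = 64.8.
ΔQ = 64.8 − 81 = -16.20.

-16.20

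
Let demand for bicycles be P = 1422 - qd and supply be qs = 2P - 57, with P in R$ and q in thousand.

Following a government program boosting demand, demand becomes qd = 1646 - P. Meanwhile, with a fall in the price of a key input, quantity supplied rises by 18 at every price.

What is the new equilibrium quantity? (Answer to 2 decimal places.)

1084.33

Before the shock: 1422 - P = 2P - 57 ⇒ 1479 = 3P ⇒ P = 493, q = 929.
After the shift, demand is qd = 1646 - P and supply is qs = 2P - 39.
Equate the new curves: 1646 - P = 2P - 39, giving 1685 = 3P, P = 1685/3 ≈ 561.6667, q = 3253/3 ≈ 1084.3333.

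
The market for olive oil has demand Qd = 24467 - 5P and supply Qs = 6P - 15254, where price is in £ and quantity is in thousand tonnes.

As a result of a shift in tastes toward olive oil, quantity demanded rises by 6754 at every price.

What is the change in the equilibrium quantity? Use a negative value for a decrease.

+3684

Initially, 24467 - 5P = 6P - 15254, so 39721 = 11P and P = 3611, Q = 6412.
The new curves are Qd = 31221 - 5P (demand) and Qs = 6P - 15254 (supply).
New equilibrium: 31221 - 5P = 6P - 15254 ⇒ 46475 = 11P ⇒ P = 4225, Q = 10096.
ΔQ = 10096 − 6412 = +3684.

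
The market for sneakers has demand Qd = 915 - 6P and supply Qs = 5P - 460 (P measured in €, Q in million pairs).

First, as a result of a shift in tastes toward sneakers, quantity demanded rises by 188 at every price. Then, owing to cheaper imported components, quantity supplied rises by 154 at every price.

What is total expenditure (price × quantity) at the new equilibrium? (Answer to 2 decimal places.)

42840.59

Solve the original market: 915 - 6P = 5P - 460, hence P = 125 and Q = 165.
With the change applied: demand Qd = 1103 - 6P, supply Qs = 5P - 306.
Setting them equal: 1103 - 6P = 5P - 306 → 1409 = 11P, so P = 1409/11 ≈ 128.0909 and Q = 3679/11 ≈ 334.4545.
New expenditure = 128.0909 × 334.4545 = 42840.59.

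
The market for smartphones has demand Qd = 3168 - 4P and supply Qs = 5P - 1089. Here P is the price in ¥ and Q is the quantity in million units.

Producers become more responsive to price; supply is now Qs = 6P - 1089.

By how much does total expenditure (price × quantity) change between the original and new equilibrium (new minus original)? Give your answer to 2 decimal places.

Before the shock: 3168 - 4P = 5P - 1089 ⇒ 4257 = 9P ⇒ P = 473, Q = 1276.
With the change applied: demand Qd = 3168 - 4P, supply Qs = 6P - 1089.
Setting them equal: 3168 - 4P = 6P - 1089 → 4257 = 10P, so P = 425.7 and Q = 1465.2.
Expenditure moves from 473×1276 = 603548 to 425.7×1465.2 = 623735.64; change = +20187.64.

+20187.64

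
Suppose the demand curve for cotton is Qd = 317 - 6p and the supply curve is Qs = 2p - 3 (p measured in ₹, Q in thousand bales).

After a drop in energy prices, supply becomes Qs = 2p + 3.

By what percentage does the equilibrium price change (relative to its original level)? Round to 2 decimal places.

-1.88

Solve the original market: 317 - 6p = 2p - 3, hence p = 40 and Q = 77.
The shock moves the curves to Qd = 317 - 6p and Qs = 2p + 3.
Clearing the new market: 317 - 6p = 2p + 3, so p = 39.25 and Q = 81.5.
%Δp = (39.25 − 40) / 40 × 100 = -1.88%.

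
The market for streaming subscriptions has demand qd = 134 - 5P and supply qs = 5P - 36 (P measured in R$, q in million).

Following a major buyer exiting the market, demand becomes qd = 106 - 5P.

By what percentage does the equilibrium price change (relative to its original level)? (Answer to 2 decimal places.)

-16.47

Initially, 134 - 5P = 5P - 36, so 170 = 10P and P = 17, q = 49.
After the shift, demand is qd = 106 - 5P and supply is qs = 5P - 36.
Equate the new curves: 106 - 5P = 5P - 36, giving 142 = 10P, P = 14.2, q = 35.
%ΔP = (14.2 − 17) / 17 × 100 = -16.47%.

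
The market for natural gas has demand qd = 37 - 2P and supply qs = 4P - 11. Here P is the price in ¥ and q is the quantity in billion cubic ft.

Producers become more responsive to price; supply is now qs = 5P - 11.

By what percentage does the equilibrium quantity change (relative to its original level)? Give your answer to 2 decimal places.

Before the shock: 37 - 2P = 4P - 11 ⇒ 48 = 6P ⇒ P = 8, q = 21.
After the shift, demand is qd = 37 - 2P and supply is qs = 5P - 11.
Clearing the new market: 37 - 2P = 5P - 11, so P = 48/7 ≈ 6.8571 and q = 163/7 ≈ 23.2857.
%Δq = (23.2857 − 21) / 21 × 100 = +10.88%.

+10.88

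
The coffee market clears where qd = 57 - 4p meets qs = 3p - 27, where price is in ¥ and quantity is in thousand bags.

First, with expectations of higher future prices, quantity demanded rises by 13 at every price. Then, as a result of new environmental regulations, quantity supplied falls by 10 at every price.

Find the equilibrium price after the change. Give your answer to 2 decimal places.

Original equilibrium: 57 - 4p = 3p - 27 gives 84 = 7p, so p = 12 and q = 9.
With the change applied: demand qd = 70 - 4p, supply qs = 3p - 37.
Equate the new curves: 70 - 4p = 3p - 37, giving 107 = 7p, p = 107/7 ≈ 15.2857, q = 62/7 ≈ 8.8571.

15.29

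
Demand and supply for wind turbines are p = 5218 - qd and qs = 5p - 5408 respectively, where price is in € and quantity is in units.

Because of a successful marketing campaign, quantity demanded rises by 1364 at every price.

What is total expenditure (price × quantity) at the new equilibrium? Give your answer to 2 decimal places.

Original equilibrium: 5218 - p = 5p - 5408 gives 10626 = 6p, so p = 1771 and q = 3447.
With the change applied: demand qd = 6582 - p, supply qs = 5p - 5408.
Equate the new curves: 6582 - p = 5p - 5408, giving 11990 = 6p, p = 5995/3 ≈ 1998.3333, q = 13751/3 ≈ 4583.6667.
New expenditure = 1998.3333 × 4583.6667 = 9159693.89.

9159693.89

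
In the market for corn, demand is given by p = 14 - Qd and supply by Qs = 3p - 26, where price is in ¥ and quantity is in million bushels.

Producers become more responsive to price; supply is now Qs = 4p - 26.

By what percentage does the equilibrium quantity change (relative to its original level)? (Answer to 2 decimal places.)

Initially, 14 - p = 3p - 26, so 40 = 4p and p = 10, Q = 4.
With the change applied: demand Qd = 14 - p, supply Qs = 4p - 26.
New equilibrium: 14 - p = 4p - 26 ⇒ 40 = 5p ⇒ p = 8, Q = 6.
%ΔQ = (6 − 4) / 4 × 100 = +50.00%.

+50.00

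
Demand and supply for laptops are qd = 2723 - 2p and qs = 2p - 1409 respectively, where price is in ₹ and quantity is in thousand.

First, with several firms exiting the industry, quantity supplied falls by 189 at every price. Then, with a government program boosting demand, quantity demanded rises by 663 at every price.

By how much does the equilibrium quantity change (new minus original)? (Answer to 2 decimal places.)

+237.00

Original equilibrium: 2723 - 2p = 2p - 1409 gives 4132 = 4p, so p = 1033 and q = 657.
The new curves are qd = 3386 - 2p (demand) and qs = 2p - 1598 (supply).
Equate the new curves: 3386 - 2p = 2p - 1598, giving 4984 = 4p, p = 1246, q = 894.
Δq = 894 − 657 = +237.00.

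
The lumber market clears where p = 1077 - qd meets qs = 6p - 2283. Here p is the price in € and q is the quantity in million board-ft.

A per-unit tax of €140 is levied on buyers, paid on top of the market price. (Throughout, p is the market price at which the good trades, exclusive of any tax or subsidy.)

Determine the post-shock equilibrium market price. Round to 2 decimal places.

Initially, 1077 - p = 6p - 2283, so 3360 = 7p and p = 480, q = 597.
Since buyers pay the price plus the tax, the effective demand curve becomes qd = 937 - p.
Equate the new curves: 937 - p = 6p - 2283, giving 3220 = 7p, p = 460, q = 477.

460.00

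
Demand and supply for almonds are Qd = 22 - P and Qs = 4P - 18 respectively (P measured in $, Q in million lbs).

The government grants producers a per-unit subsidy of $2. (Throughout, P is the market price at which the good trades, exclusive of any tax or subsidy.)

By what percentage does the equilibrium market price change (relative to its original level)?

Before the shock: 22 - P = 4P - 18 ⇒ 40 = 5P ⇒ P = 8, Q = 14.
Since sellers receive the price plus the subsidy, the effective supply curve becomes Qs = 4P - 10.
New equilibrium: 22 - P = 4P - 10 ⇒ 32 = 5P ⇒ P = 6.4, Q = 15.6.
%ΔP = (6.4 − 8) / 8 × 100 = -20%.

-20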